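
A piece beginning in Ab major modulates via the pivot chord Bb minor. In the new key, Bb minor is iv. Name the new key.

F minor

The numeral iv denotes a minor triad on scale degree 4. With Bb on degree 4, the tonic of the new key is F.
Degree 4 carries a minor triad in minor keys, so the destination is F minor.
Check: the diatonic triads of F minor (natural minor) are Fm (i), Gdim (ii°), Ab (III), Bbm (iv), Cm (v), Db (VI), Eb (VII) — Bb minor is indeed iv.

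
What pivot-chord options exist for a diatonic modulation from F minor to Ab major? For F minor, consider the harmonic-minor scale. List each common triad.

Fm, Gdim, Bbm, Db

Triads in F minor (harmonic minor): Fm (i), Gdim (ii°), Abaug (III+), Bbm (iv), C (V), Db (VI), Edim (vii°).
Triads in Ab major: Ab (I), Bbm (ii), Cm (iii), Db (IV), Eb (V), Fm (vi), Gdim (vii°).
Shared triads with their functions: Fm (i in F minor, vi in Ab major); Gdim (ii° in F minor, vii° in Ab major); Bbm (iv in F minor, ii in Ab major); Db (VI in F minor, IV in Ab major).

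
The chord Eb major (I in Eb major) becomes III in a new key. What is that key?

The numeral III denotes a major triad on scale degree 3. With Eb on degree 3, the tonic of the new key is C.
Degree 3 carries a major triad in natural-minor keys, so the destination is C minor.
Check: the diatonic triads of C minor (natural minor) are Cm (i), Ddim (ii°), Eb (III), Fm (iv), Gm (v), Ab (VI), Bb (VII) — Eb major is indeed III.

C minor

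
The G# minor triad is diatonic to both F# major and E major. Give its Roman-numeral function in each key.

ii in F# major; iii in E major

The scale of F# major is F# G# A# B C# D# E#; G# is degree 2, and the triad built there (G#-B-D#) is minor, so it is ii.
The scale of E major is E F# G# A B C# D#; G# is degree 3, and the triad built there (G#-B-D#) is minor, so it is iii.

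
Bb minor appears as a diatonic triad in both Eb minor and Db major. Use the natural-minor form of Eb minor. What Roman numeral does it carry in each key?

v in Eb minor; vi in Db major

The scale of Eb minor (natural minor) is Eb F Gb Ab Bb Cb Db; Bb is degree 5, and the triad built there (Bb-Db-F) is minor, so it is v.
The scale of Db major is Db Eb F Gb Ab Bb C; Bb is degree 6, and the triad built there (Bb-Db-F) is minor, so it is vi.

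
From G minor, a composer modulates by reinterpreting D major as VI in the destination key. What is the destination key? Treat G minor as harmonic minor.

The numeral VI denotes a major triad on scale degree 6. With D on degree 6, the tonic of the new key is F#.
Degree 6 carries a major triad in minor keys, so the destination is F# minor.
Check: the diatonic triads of F# minor (natural minor) are F#m (i), G#dim (ii°), A (III), Bm (iv), C#m (v), D (VI), E (VII) — D major is indeed VI.

F# minor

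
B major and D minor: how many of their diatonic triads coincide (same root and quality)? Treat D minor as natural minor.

0

Diatonic triads of B major: B major (I), C# minor (ii), D# minor (iii), E major (IV), F# major (V), G# minor (vi), A# diminished (vii°).
Diatonic triads of D minor (natural minor): D minor (i), E diminished (ii°), F major (III), G minor (iv), A minor (v), Bb major (VI), C major (VII).
No triad has the same root and quality in both keys.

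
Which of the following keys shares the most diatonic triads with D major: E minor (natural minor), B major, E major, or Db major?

Triads of D major: D major (I), E minor (ii), F# minor (iii), G major (IV), A major (V), B minor (vi), C# diminished (vii°).
E minor (natural minor) shares 4: D, Em, G, Bm.
B major shares 0: none.
E major shares 2: F#m, A.
Db major shares 0: none.
The most common triads (4) are shared with E minor.

E minor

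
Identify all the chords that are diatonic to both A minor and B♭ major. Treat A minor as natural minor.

Triads in A minor (natural minor): A minor (i), B diminished (ii°), C major (III), D minor (iv), E minor (v), F major (VI), G major (VII).
Triads in B♭ major: B♭ major (I), C minor (ii), D minor (iii), E♭ major (IV), F major (V), G minor (vi), A diminished (vii°).
Shared triads with their functions: D minor (iv in A minor, iii in B♭ major); F major (VI in A minor, V in B♭ major).

Dm, F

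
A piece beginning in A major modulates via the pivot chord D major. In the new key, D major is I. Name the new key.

The numeral I denotes a major triad on scale degree 1. With D on degree 1, the tonic of the new key is D.
Degree 1 carries a major triad in major keys, so the destination is D major.
Check: the diatonic triads of D major are D (I), Em (ii), F#m (iii), G (IV), A (V), Bm (vi), C#dim (vii°) — D major is indeed I.

D major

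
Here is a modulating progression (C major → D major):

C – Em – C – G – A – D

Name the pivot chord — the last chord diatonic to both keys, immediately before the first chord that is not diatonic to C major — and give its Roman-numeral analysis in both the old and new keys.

G — V in C major, IV in D major

Chords diatonic to C major: C, Dm, Em, F, G, Am, Bdim.
Reading the progression, the first chord not in that set is A, so the modulation leaves C major there.
The chord immediately before A is G, which is diatonic to both keys: V in C major and IV in D major.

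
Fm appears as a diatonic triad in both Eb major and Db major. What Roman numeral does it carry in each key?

The scale of Eb major is Eb F G Ab Bb C D; F is degree 2, and the triad built there (F-Ab-C) is minor, so it is ii.
The scale of Db major is Db Eb F Gb Ab Bb C; F is degree 3, and the triad built there (F-Ab-C) is minor, so it is iii.

ii in Eb major; iii in Db major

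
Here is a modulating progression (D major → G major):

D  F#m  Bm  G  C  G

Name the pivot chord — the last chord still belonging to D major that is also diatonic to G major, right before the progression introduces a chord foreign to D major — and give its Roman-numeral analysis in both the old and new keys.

G — IV in D major, I in G major

Chords diatonic to D major: D, Em, F#m, G, A, Bm, C#dim.
Reading the progression, the first chord not in that set is C, so the modulation leaves D major there.
The chord immediately before C is G, which is diatonic to both keys: IV in D major and I in G major.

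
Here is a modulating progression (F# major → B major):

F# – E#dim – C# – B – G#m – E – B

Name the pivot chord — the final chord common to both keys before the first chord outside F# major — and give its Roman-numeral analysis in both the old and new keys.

Chords diatonic to F# major: F#, G#m, A#m, B, C#, D#m, E#dim.
Reading the progression, the first chord not in that set is E, so the modulation leaves F# major there.
The chord immediately before E is G#m, which is diatonic to both keys: ii in F# major and vi in B major.

G#m — ii in F# major, vi in B major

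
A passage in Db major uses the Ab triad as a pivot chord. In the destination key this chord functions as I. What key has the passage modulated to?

Ab major

The numeral I denotes a major triad on scale degree 1. With Ab on degree 1, the tonic of the new key is Ab.
Degree 1 carries a major triad in major keys, so the destination is Ab major.
Check: the diatonic triads of Ab major are Ab (I), Bbm (ii), Cm (iii), Db (IV), Eb (V), Fm (vi), Gdim (vii°) — Ab is indeed I.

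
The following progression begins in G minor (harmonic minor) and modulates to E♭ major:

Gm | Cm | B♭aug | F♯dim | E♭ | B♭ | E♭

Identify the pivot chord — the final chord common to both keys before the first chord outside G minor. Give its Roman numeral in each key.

E♭ — VI in G minor, I in E♭ major

Chords diatonic to G minor: Gm, Adim, B♭aug, Cm, D, E♭, F♯dim.
Reading the progression, the first chord not in that set is B♭, so the modulation leaves G minor there.
The chord immediately before B♭ is E♭, which is diatonic to both keys: VI in G minor and I in E♭ major.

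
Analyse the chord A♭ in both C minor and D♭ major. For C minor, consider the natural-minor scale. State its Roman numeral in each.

VI in C minor; V in D♭ major

The scale of C minor (natural minor) is C D E♭ F G A♭ B♭; A♭ is degree 6, and the triad built there (A♭-C-E♭) is major, so it is VI.
The scale of D♭ major is D♭ E♭ F G♭ A♭ B♭ C; A♭ is degree 5, and the triad built there (A♭-C-E♭) is major, so it is V.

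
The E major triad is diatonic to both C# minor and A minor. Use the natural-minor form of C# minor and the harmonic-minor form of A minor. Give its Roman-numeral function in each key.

III in C# minor; V in A minor

The scale of C# minor (natural minor) is C# D# E F# G# A B; E is degree 3, and the triad built there (E-G#-B) is major, so it is III.
The scale of A minor (harmonic minor) is A B C D E F G#; E is degree 5, and the triad built there (E-G#-B) is major, so it is V.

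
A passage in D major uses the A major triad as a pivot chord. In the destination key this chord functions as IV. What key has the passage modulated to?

E major

The numeral IV denotes a major triad on scale degree 4. With A on degree 4, the tonic of the new key is E.
Degree 4 carries a major triad in major keys, so the destination is E major.
Check: the diatonic triads of E major are E (I), F#m (ii), G#m (iii), A (IV), B (V), C#m (vi), D#dim (vii°) — A major is indeed IV.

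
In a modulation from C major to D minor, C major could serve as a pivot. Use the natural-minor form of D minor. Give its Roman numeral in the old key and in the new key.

I in C major; VII in D minor

The scale of C major is C D E F G A B; C is degree 1, and the triad built there (C-E-G) is major, so it is I.
The scale of D minor (natural minor) is D E F G A Bb C; C is degree 7, and the triad built there (C-E-G) is major, so it is VII.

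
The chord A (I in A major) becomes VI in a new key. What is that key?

C♯ minor

The numeral VI denotes a major triad on scale degree 6. With A on degree 6, the tonic of the new key is C♯.
Degree 6 carries a major triad in minor keys, so the destination is C♯ minor.
Check: the diatonic triads of C♯ minor (natural minor) are C♯m (i), D♯dim (ii°), E (III), F♯m (iv), G♯m (v), A (VI), B (VII) — A is indeed VI.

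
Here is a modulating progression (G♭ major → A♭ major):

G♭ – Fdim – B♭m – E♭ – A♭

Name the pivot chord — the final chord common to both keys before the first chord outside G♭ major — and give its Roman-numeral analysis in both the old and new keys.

Chords diatonic to G♭ major: G♭, A♭m, B♭m, C♭, D♭, E♭m, Fdim.
Reading the progression, the first chord not in that set is E♭, so the modulation leaves G♭ major there.
The chord immediately before E♭ is B♭m, which is diatonic to both keys: iii in G♭ major and ii in A♭ major.

B♭m — iii in G♭ major, ii in A♭ major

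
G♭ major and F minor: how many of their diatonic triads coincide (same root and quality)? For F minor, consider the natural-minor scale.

2

Diatonic triads of G♭ major: G♭ major (I), A♭ minor (ii), B♭ minor (iii), C♭ major (IV), D♭ major (V), E♭ minor (vi), F diminished (vii°).
Diatonic triads of F minor (natural minor): F minor (i), G diminished (ii°), A♭ major (III), B♭ minor (iv), C minor (v), D♭ major (VI), E♭ major (VII).
Matching root and quality in both lists: B♭ minor, D♭ major.
That gives 2 common triads.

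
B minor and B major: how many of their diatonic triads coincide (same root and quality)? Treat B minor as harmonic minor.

Diatonic triads of B minor (harmonic minor): Bm (i), C#dim (ii°), Daug (III+), Em (iv), F# (V), G (VI), A#dim (vii°).
Diatonic triads of B major: B (I), C#m (ii), D#m (iii), E (IV), F# (V), G#m (vi), A#dim (vii°).
Matching root and quality in both lists: F#, A#dim.
That gives 2 common triads.

2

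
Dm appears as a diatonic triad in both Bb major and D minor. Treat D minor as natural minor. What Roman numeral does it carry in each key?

iii in Bb major; i in D minor

The scale of Bb major is Bb C D Eb F G A; D is degree 3, and the triad built there (D-F-A) is minor, so it is iii.
The scale of D minor (natural minor) is D E F G A Bb C; D is degree 1, and the triad built there (D-F-A) is minor, so it is i.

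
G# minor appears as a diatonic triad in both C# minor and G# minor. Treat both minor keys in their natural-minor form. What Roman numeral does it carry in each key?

The scale of C# minor (natural minor) is C# D# E F# G# A B; G# is degree 5, and the triad built there (G#-B-D#) is minor, so it is v.
The scale of G# minor (natural minor) is G# A# B C# D# E F#; G# is degree 1, and the triad built there (G#-B-D#) is minor, so it is i.

v in C# minor; i in G# minor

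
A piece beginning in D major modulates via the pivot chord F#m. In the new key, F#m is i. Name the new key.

F# minor

The numeral i denotes a minor triad on scale degree 1. With F# on degree 1, the tonic of the new key is F#.
Degree 1 carries a minor triad in minor keys, so the destination is F# minor.
Check: the diatonic triads of F# minor (natural minor) are F#m (i), G#dim (ii°), A (III), Bm (iv), C#m (v), D (VI), E (VII) — F#m is indeed i.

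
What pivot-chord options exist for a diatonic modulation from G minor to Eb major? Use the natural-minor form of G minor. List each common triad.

Gm, Bb, Cm, Eb

Triads in G minor (natural minor): Gm (i), Adim (ii°), Bb (III), Cm (iv), Dm (v), Eb (VI), F (VII).
Triads in Eb major: Eb (I), Fm (ii), Gm (iii), Ab (IV), Bb (V), Cm (vi), Ddim (vii°).
Shared triads with their functions: Gm (i in G minor, iii in Eb major); Bb (III in G minor, V in Eb major); Cm (iv in G minor, vi in Eb major); Eb (VI in G minor, I in Eb major).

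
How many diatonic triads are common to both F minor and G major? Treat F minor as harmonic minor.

Diatonic triads of F minor (harmonic minor): Fm (i), Gdim (ii°), Abaug (III+), Bbm (iv), C (V), Db (VI), Edim (vii°).
Diatonic triads of G major: G (I), Am (ii), Bm (iii), C (IV), D (V), Em (vi), F#dim (vii°).
Matching root and quality in both lists: C.
That gives 1 common triad.

1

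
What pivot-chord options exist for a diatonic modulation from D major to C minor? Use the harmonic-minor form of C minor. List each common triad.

Triads in D major: D (I), Em (ii), F♯m (iii), G (IV), A (V), Bm (vi), C♯dim (vii°).
Triads in C minor (harmonic minor): Cm (i), Ddim (ii°), E♭aug (III+), Fm (iv), G (V), A♭ (VI), Bdim (vii°).
Shared triads with their functions: G (IV in D major, V in C minor).

G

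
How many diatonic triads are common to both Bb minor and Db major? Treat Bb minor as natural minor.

Diatonic triads of Bb minor (natural minor): Bbm (i), Cdim (ii°), Db (III), Ebm (iv), Fm (v), Gb (VI), Ab (VII).
Diatonic triads of Db major: Db (I), Ebm (ii), Fm (iii), Gb (IV), Ab (V), Bbm (vi), Cdim (vii°).
Matching root and quality in both lists: Bbm, Cdim, Db, Ebm, Fm, Gb, Ab.
That gives 7 common triads.

7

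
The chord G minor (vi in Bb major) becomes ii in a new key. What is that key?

The numeral ii denotes a minor triad on scale degree 2. With G on degree 2, the tonic of the new key is F.
Degree 2 carries a minor triad in major keys, so the destination is F major.
Check: the diatonic triads of F major are F (I), Gm (ii), Am (iii), Bb (IV), C (V), Dm (vi), Edim (vii°) — G minor is indeed ii.

F major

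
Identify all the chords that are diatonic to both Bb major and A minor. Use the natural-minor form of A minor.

Triads in Bb major: Bb major (I), C minor (ii), D minor (iii), Eb major (IV), F major (V), G minor (vi), A diminished (vii°).
Triads in A minor (natural minor): A minor (i), B diminished (ii°), C major (III), D minor (iv), E minor (v), F major (VI), G major (VII).
Shared triads with their functions: D minor (iii in Bb major, iv in A minor); F major (V in Bb major, VI in A minor).

Dm, F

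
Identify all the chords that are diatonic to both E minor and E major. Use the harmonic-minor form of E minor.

Triads in E minor (harmonic minor): Em (i), F#dim (ii°), Gaug (III+), Am (iv), B (V), C (VI), D#dim (vii°).
Triads in E major: E (I), F#m (ii), G#m (iii), A (IV), B (V), C#m (vi), D#dim (vii°).
Shared triads with their functions: B (V in E minor, V in E major); D#dim (vii° in E minor, vii° in E major).

B, D#dim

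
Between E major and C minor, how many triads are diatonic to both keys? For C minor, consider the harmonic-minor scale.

Diatonic triads of E major: E (I), F#m (ii), G#m (iii), A (IV), B (V), C#m (vi), D#dim (vii°).
Diatonic triads of C minor (harmonic minor): Cm (i), Ddim (ii°), Ebaug (III+), Fm (iv), G (V), Ab (VI), Bdim (vii°).
No triad has the same root and quality in both keys.

0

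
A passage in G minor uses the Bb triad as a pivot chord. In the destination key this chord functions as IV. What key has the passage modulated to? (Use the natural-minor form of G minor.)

The numeral IV denotes a major triad on scale degree 4. With Bb on degree 4, the tonic of the new key is F.
Degree 4 carries a major triad in major keys, so the destination is F major.
Check: the diatonic triads of F major are F (I), Gm (ii), Am (iii), Bb (IV), C (V), Dm (vi), Edim (vii°) — Bb is indeed IV.

F major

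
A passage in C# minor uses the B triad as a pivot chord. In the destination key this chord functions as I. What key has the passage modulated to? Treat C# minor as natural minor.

The numeral I denotes a major triad on scale degree 1. With B on degree 1, the tonic of the new key is B.
Degree 1 carries a major triad in major keys, so the destination is B major.
Check: the diatonic triads of B major are B (I), C#m (ii), D#m (iii), E (IV), F# (V), G#m (vi), A#dim (vii°) — B is indeed I.

B major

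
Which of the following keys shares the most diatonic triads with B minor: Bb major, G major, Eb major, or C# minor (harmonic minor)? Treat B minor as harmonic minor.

Triads of B minor (harmonic minor): B minor (i), C# diminished (ii°), D augmented (III+), E minor (iv), F# major (V), G major (VI), A# diminished (vii°).
Bb major shares 0: none.
G major shares 3: Bm, Em, G.
Eb major shares 0: none.
C# minor (harmonic minor) shares 0: none.
The most common triads (3) are shared with G major.

G major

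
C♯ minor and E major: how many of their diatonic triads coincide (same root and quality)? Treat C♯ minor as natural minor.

7

Diatonic triads of C♯ minor (natural minor): C♯m (i), D♯dim (ii°), E (III), F♯m (iv), G♯m (v), A (VI), B (VII).
Diatonic triads of E major: E (I), F♯m (ii), G♯m (iii), A (IV), B (V), C♯m (vi), D♯dim (vii°).
Matching root and quality in both lists: C♯m, D♯dim, E, F♯m, G♯m, A, B.
That gives 7 common triads.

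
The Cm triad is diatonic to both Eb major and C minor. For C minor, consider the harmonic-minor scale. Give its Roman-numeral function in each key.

The scale of Eb major is Eb F G Ab Bb C D; C is degree 6, and the triad built there (C-Eb-G) is minor, so it is vi.
The scale of C minor (harmonic minor) is C D Eb F G Ab B; C is degree 1, and the triad built there (C-Eb-G) is minor, so it is i.

vi in Eb major; i in C minor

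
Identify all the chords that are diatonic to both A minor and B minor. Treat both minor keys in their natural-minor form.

Em, G

Triads in A minor (natural minor): Am (i), Bdim (ii°), C (III), Dm (iv), Em (v), F (VI), G (VII).
Triads in B minor (natural minor): Bm (i), C#dim (ii°), D (III), Em (iv), F#m (v), G (VI), A (VII).
Shared triads with their functions: Em (v in A minor, iv in B minor); G (VII in A minor, VI in B minor).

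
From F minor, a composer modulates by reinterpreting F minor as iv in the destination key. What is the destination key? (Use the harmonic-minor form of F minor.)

The numeral iv denotes a minor triad on scale degree 4. With F on degree 4, the tonic of the new key is C.
Degree 4 carries a minor triad in minor keys, so the destination is C minor.
Check: the diatonic triads of C minor (natural minor) are Cm (i), Ddim (ii°), E♭ (III), Fm (iv), Gm (v), A♭ (VI), B♭ (VII) — F minor is indeed iv.

C minor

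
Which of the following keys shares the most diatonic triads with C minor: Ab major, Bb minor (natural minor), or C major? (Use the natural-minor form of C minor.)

Ab major

Triads of C minor (natural minor): Cm (i), Ddim (ii°), Eb (III), Fm (iv), Gm (v), Ab (VI), Bb (VII).
Ab major shares 4: Cm, Eb, Fm, Ab.
Bb minor (natural minor) shares 2: Fm, Ab.
C major shares 0: none.
The most common triads (4) are shared with Ab major.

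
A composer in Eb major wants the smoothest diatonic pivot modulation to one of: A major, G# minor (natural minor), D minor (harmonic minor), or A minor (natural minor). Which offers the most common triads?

Triads of Eb major: Eb (I), Fm (ii), Gm (iii), Ab (IV), Bb (V), Cm (vi), Ddim (vii°).
A major shares 0: none.
G# minor (natural minor) shares 0: none.
D minor (harmonic minor) shares 2: Gm, Bb.
A minor (natural minor) shares 0: none.
The most common triads (2) are shared with D minor.

D minor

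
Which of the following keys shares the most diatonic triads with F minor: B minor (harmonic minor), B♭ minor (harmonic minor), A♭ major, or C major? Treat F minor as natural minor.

Triads of F minor (natural minor): F minor (i), G diminished (ii°), A♭ major (III), B♭ minor (iv), C minor (v), D♭ major (VI), E♭ major (VII).
B minor (harmonic minor) shares 0: none.
B♭ minor (harmonic minor) shares 1: B♭m.
A♭ major shares 7: Fm, Gdim, A♭, B♭m, Cm, D♭, E♭.
C major shares 0: none.
The most common triads (7) are shared with A♭ major.

A♭ major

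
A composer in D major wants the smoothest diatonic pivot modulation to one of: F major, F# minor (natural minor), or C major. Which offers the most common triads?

F# minor

Triads of D major: D major (I), E minor (ii), F# minor (iii), G major (IV), A major (V), B minor (vi), C# diminished (vii°).
F major shares 0: none.
F# minor (natural minor) shares 4: D, F#m, A, Bm.
C major shares 2: Em, G.
The most common triads (4) are shared with F# minor.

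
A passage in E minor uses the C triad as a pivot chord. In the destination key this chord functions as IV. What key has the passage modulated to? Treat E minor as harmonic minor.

G major

The numeral IV denotes a major triad on scale degree 4. With C on degree 4, the tonic of the new key is G.
Degree 4 carries a major triad in major keys, so the destination is G major.
Check: the diatonic triads of G major are G (I), Am (ii), Bm (iii), C (IV), D (V), Em (vi), F#dim (vii°) — C is indeed IV.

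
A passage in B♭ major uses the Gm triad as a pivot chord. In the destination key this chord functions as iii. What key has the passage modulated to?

The numeral iii denotes a minor triad on scale degree 3. With G on degree 3, the tonic of the new key is E♭.
Degree 3 carries a minor triad in major keys, so the destination is E♭ major.
Check: the diatonic triads of E♭ major are E♭ (I), Fm (ii), Gm (iii), A♭ (IV), B♭ (V), Cm (vi), Ddim (vii°) — Gm is indeed iii.

E♭ major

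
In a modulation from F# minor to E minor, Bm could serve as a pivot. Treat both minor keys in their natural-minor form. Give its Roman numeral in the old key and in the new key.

iv in F# minor; v in E minor

The scale of F# minor (natural minor) is F# G# A B C# D E; B is degree 4, and the triad built there (B-D-F#) is minor, so it is iv.
The scale of E minor (natural minor) is E F# G A B C D; B is degree 5, and the triad built there (B-D-F#) is minor, so it is v.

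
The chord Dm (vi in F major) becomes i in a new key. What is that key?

The numeral i denotes a minor triad on scale degree 1. With D on degree 1, the tonic of the new key is D.
Degree 1 carries a minor triad in minor keys, so the destination is D minor.
Check: the diatonic triads of D minor (natural minor) are Dm (i), Edim (ii°), F (III), Gm (iv), Am (v), Bb (VI), C (VII) — Dm is indeed i.

D minor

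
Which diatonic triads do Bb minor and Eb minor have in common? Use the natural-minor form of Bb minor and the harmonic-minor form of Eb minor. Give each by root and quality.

Triads in Bb minor (natural minor): Bbm (i), Cdim (ii°), Db (III), Ebm (iv), Fm (v), Gb (VI), Ab (VII).
Triads in Eb minor (harmonic minor): Ebm (i), Fdim (ii°), Gbaug (III+), Abm (iv), Bb (V), Cb (VI), Ddim (vii°).
Shared triads with their functions: Ebm (iv in Bb minor, i in Eb minor).

Ebm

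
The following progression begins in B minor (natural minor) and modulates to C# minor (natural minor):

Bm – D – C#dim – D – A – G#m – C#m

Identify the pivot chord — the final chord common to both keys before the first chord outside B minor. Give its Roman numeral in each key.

A — VII in B minor, VI in C# minor

Chords diatonic to B minor: Bm, C#dim, D, Em, F#m, G, A.
Reading the progression, the first chord not in that set is G#m, so the modulation leaves B minor there.
The chord immediately before G#m is A, which is diatonic to both keys: VII in B minor and VI in C# minor.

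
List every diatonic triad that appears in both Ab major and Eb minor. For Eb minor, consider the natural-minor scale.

Triads in Ab major: Ab (I), Bbm (ii), Cm (iii), Db (IV), Eb (V), Fm (vi), Gdim (vii°).
Triads in Eb minor (natural minor): Ebm (i), Fdim (ii°), Gb (III), Abm (iv), Bbm (v), Cb (VI), Db (VII).
Shared triads with their functions: Bbm (ii in Ab major, v in Eb minor); Db (IV in Ab major, VII in Eb minor).

Bbm, Db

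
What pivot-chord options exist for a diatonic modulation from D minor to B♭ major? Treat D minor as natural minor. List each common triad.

Triads in D minor (natural minor): Dm (i), Edim (ii°), F (III), Gm (iv), Am (v), B♭ (VI), C (VII).
Triads in B♭ major: B♭ (I), Cm (ii), Dm (iii), E♭ (IV), F (V), Gm (vi), Adim (vii°).
Shared triads with their functions: Dm (i in D minor, iii in B♭ major); F (III in D minor, V in B♭ major); Gm (iv in D minor, vi in B♭ major); B♭ (VI in D minor, I in B♭ major).

Dm, F, Gm, B♭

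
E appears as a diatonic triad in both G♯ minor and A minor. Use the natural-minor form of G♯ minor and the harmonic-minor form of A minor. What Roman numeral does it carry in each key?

The scale of G♯ minor (natural minor) is G♯ A♯ B C♯ D♯ E F♯; E is degree 6, and the triad built there (E-G♯-B) is major, so it is VI.
The scale of A minor (harmonic minor) is A B C D E F G♯; E is degree 5, and the triad built there (E-G♯-B) is major, so it is V.

VI in G♯ minor; V in A minor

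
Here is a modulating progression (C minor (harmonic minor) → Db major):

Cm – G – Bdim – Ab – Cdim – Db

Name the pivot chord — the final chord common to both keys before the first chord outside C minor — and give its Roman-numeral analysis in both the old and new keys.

Ab — VI in C minor, V in Db major

Chords diatonic to C minor: Cm, Ddim, Ebaug, Fm, G, Ab, Bdim.
Reading the progression, the first chord not in that set is Cdim, so the modulation leaves C minor there.
The chord immediately before Cdim is Ab, which is diatonic to both keys: VI in C minor and V in Db major.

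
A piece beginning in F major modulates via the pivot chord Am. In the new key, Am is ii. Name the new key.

The numeral ii denotes a minor triad on scale degree 2. With A on degree 2, the tonic of the new key is G.
Degree 2 carries a minor triad in major keys, so the destination is G major.
Check: the diatonic triads of G major are G (I), Am (ii), Bm (iii), C (IV), D (V), Em (vi), F♯dim (vii°) — Am is indeed ii.

G major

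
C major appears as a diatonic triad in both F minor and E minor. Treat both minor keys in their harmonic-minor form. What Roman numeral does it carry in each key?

The scale of F minor (harmonic minor) is F G Ab Bb C Db E; C is degree 5, and the triad built there (C-E-G) is major, so it is V.
The scale of E minor (harmonic minor) is E F# G A B C D#; C is degree 6, and the triad built there (C-E-G) is major, so it is VI.

V in F minor; VI in E minor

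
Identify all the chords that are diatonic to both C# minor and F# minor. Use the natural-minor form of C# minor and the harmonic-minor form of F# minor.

Triads in C# minor (natural minor): C# minor (i), D# diminished (ii°), E major (III), F# minor (iv), G# minor (v), A major (VI), B major (VII).
Triads in F# minor (harmonic minor): F# minor (i), G# diminished (ii°), A augmented (III+), B minor (iv), C# major (V), D major (VI), E# diminished (vii°).
Shared triads with their functions: F# minor (iv in C# minor, i in F# minor).

F#m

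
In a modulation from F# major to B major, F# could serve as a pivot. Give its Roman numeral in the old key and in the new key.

The scale of F# major is F# G# A# B C# D# E#; F# is degree 1, and the triad built there (F#-A#-C#) is major, so it is I.
The scale of B major is B C# D# E F# G# A#; F# is degree 5, and the triad built there (F#-A#-C#) is major, so it is V.

I in F# major; V in B major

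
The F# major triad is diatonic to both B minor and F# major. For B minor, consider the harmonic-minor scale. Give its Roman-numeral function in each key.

The scale of B minor (harmonic minor) is B C# D E F# G A#; F# is degree 5, and the triad built there (F#-A#-C#) is major, so it is V.
The scale of F# major is F# G# A# B C# D# E#; F# is degree 1, and the triad built there (F#-A#-C#) is major, so it is I.

V in B minor; I in F# major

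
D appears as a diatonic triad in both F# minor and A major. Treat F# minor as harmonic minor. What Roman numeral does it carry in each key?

VI in F# minor; IV in A major

The scale of F# minor (harmonic minor) is F# G# A B C# D E#; D is degree 6, and the triad built there (D-F#-A) is major, so it is VI.
The scale of A major is A B C# D E F# G#; D is degree 4, and the triad built there (D-F#-A) is major, so it is IV.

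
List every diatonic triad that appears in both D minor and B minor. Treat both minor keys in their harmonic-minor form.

C#dim

Triads in D minor (harmonic minor): D minor (i), E diminished (ii°), F augmented (III+), G minor (iv), A major (V), Bb major (VI), C# diminished (vii°).
Triads in B minor (harmonic minor): B minor (i), C# diminished (ii°), D augmented (III+), E minor (iv), F# major (V), G major (VI), A# diminished (vii°).
Shared triads with their functions: C# diminished (vii° in D minor, ii° in B minor).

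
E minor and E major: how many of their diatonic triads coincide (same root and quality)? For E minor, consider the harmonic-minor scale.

Diatonic triads of E minor (harmonic minor): Em (i), F#dim (ii°), Gaug (III+), Am (iv), B (V), C (VI), D#dim (vii°).
Diatonic triads of E major: E (I), F#m (ii), G#m (iii), A (IV), B (V), C#m (vi), D#dim (vii°).
Matching root and quality in both lists: B, D#dim.
That gives 2 common triads.

2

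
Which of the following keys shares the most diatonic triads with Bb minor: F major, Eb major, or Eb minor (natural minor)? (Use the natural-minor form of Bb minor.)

Eb minor

Triads of Bb minor (natural minor): Bbm (i), Cdim (ii°), Db (III), Ebm (iv), Fm (v), Gb (VI), Ab (VII).
F major shares 0: none.
Eb major shares 2: Fm, Ab.
Eb minor (natural minor) shares 4: Bbm, Db, Ebm, Gb.
The most common triads (4) are shared with Eb minor.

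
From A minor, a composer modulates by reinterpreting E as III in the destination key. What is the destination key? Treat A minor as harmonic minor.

C# minor

The numeral III denotes a major triad on scale degree 3. With E on degree 3, the tonic of the new key is C#.
Degree 3 carries a major triad in natural-minor keys, so the destination is C# minor.
Check: the diatonic triads of C# minor (natural minor) are C#m (i), D#dim (ii°), E (III), F#m (iv), G#m (v), A (VI), B (VII) — E is indeed III.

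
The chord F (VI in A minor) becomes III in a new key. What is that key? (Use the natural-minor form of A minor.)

The numeral III denotes a major triad on scale degree 3. With F on degree 3, the tonic of the new key is D.
Degree 3 carries a major triad in natural-minor keys, so the destination is D minor.
Check: the diatonic triads of D minor (natural minor) are Dm (i), Edim (ii°), F (III), Gm (iv), Am (v), Bb (VI), C (VII) — F is indeed III.

D minor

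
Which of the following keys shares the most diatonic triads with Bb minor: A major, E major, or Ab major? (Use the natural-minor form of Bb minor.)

Ab major

Triads of Bb minor (natural minor): Bbm (i), Cdim (ii°), Db (III), Ebm (iv), Fm (v), Gb (VI), Ab (VII).
A major shares 0: none.
E major shares 0: none.
Ab major shares 4: Bbm, Db, Fm, Ab.
The most common triads (4) are shared with Ab major.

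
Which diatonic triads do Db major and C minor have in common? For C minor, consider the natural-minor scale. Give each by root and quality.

Fm, Ab

Triads in Db major: Db (I), Ebm (ii), Fm (iii), Gb (IV), Ab (V), Bbm (vi), Cdim (vii°).
Triads in C minor (natural minor): Cm (i), Ddim (ii°), Eb (III), Fm (iv), Gm (v), Ab (VI), Bb (VII).
Shared triads with their functions: Fm (iii in Db major, iv in C minor); Ab (V in Db major, VI in C minor).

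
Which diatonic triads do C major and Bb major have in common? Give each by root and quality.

Dm, F

Triads in C major: C (I), Dm (ii), Em (iii), F (IV), G (V), Am (vi), Bdim (vii°).
Triads in Bb major: Bb (I), Cm (ii), Dm (iii), Eb (IV), F (V), Gm (vi), Adim (vii°).
Shared triads with their functions: Dm (ii in C major, iii in Bb major); F (IV in C major, V in Bb major).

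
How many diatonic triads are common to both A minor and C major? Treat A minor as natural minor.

Diatonic triads of A minor (natural minor): Am (i), Bdim (ii°), C (III), Dm (iv), Em (v), F (VI), G (VII).
Diatonic triads of C major: C (I), Dm (ii), Em (iii), F (IV), G (V), Am (vi), Bdim (vii°).
Matching root and quality in both lists: Am, Bdim, C, Dm, Em, F, G.
That gives 7 common triads.

7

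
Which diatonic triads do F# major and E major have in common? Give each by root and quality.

Triads in F# major: F# (I), G#m (ii), A#m (iii), B (IV), C# (V), D#m (vi), E#dim (vii°).
Triads in E major: E (I), F#m (ii), G#m (iii), A (IV), B (V), C#m (vi), D#dim (vii°).
Shared triads with their functions: G#m (ii in F# major, iii in E major); B (IV in F# major, V in E major).

G#m, B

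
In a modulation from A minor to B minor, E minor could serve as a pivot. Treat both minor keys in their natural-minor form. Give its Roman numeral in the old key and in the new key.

The scale of A minor (natural minor) is A B C D E F G; E is degree 5, and the triad built there (E-G-B) is minor, so it is v.
The scale of B minor (natural minor) is B C# D E F# G A; E is degree 4, and the triad built there (E-G-B) is minor, so it is iv.

v in A minor; iv in B minor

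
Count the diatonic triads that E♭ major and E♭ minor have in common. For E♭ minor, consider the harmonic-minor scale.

Diatonic triads of E♭ major: E♭ major (I), F minor (ii), G minor (iii), A♭ major (IV), B♭ major (V), C minor (vi), D diminished (vii°).
Diatonic triads of E♭ minor (harmonic minor): E♭ minor (i), F diminished (ii°), G♭ augmented (III+), A♭ minor (iv), B♭ major (V), C♭ major (VI), D diminished (vii°).
Matching root and quality in both lists: B♭ major, D diminished.
That gives 2 common triads.

2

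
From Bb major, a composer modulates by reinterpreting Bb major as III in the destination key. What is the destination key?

The numeral III denotes a major triad on scale degree 3. With Bb on degree 3, the tonic of the new key is G.
Degree 3 carries a major triad in natural-minor keys, so the destination is G minor.
Check: the diatonic triads of G minor (natural minor) are Gm (i), Adim (ii°), Bb (III), Cm (iv), Dm (v), Eb (VI), F (VII) — Bb major is indeed III.

G minor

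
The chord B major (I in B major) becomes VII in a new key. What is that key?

C♯ minor

The numeral VII denotes a major triad on scale degree 7. With B on degree 7, the tonic of the new key is C♯.
Degree 7 carries a major triad in natural-minor keys, so the destination is C♯ minor.
Check: the diatonic triads of C♯ minor (natural minor) are C♯m (i), D♯dim (ii°), E (III), F♯m (iv), G♯m (v), A (VI), B (VII) — B major is indeed VII.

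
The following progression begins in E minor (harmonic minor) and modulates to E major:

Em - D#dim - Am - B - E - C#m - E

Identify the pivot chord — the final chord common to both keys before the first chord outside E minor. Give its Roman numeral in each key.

B — V in E minor, V in E major

Chords diatonic to E minor: Em, F#dim, Gaug, Am, B, C, D#dim.
Reading the progression, the first chord not in that set is E, so the modulation leaves E minor there.
The chord immediately before E is B, which is diatonic to both keys: V in E minor and V in E major.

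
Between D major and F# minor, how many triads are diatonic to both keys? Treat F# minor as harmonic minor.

3

Diatonic triads of D major: D (I), Em (ii), F#m (iii), G (IV), A (V), Bm (vi), C#dim (vii°).
Diatonic triads of F# minor (harmonic minor): F#m (i), G#dim (ii°), Aaug (III+), Bm (iv), C# (V), D (VI), E#dim (vii°).
Matching root and quality in both lists: D, F#m, Bm.
That gives 3 common triads.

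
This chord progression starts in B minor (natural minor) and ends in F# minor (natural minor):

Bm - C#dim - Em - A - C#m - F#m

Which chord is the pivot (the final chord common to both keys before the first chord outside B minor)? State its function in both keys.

Chords diatonic to B minor: Bm, C#dim, D, Em, F#m, G, A.
Reading the progression, the first chord not in that set is C#m, so the modulation leaves B minor there.
The chord immediately before C#m is A, which is diatonic to both keys: VII in B minor and III in F# minor.

A — VII in B minor, III in F# minor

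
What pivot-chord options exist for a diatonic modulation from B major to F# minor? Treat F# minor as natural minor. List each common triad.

C#m, E

Triads in B major: B major (I), C# minor (ii), D# minor (iii), E major (IV), F# major (V), G# minor (vi), A# diminished (vii°).
Triads in F# minor (natural minor): F# minor (i), G# diminished (ii°), A major (III), B minor (iv), C# minor (v), D major (VI), E major (VII).
Shared triads with their functions: C# minor (ii in B major, v in F# minor); E major (IV in B major, VII in F# minor).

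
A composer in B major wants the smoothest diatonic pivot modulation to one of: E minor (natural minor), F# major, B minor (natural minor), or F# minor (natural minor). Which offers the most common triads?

Triads of B major: B major (I), C# minor (ii), D# minor (iii), E major (IV), F# major (V), G# minor (vi), A# diminished (vii°).
E minor (natural minor) shares 0: none.
F# major shares 4: B, D#m, F#, G#m.
B minor (natural minor) shares 0: none.
F# minor (natural minor) shares 2: C#m, E.
The most common triads (4) are shared with F# major.

F# major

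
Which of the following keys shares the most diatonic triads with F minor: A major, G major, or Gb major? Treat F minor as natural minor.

Gb major

Triads of F minor (natural minor): F minor (i), G diminished (ii°), Ab major (III), Bb minor (iv), C minor (v), Db major (VI), Eb major (VII).
A major shares 0: none.
G major shares 0: none.
Gb major shares 2: Bbm, Db.
The most common triads (2) are shared with Gb major.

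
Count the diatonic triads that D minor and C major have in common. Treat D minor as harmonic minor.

Diatonic triads of D minor (harmonic minor): D minor (i), E diminished (ii°), F augmented (III+), G minor (iv), A major (V), Bb major (VI), C# diminished (vii°).
Diatonic triads of C major: C major (I), D minor (ii), E minor (iii), F major (IV), G major (V), A minor (vi), B diminished (vii°).
Matching root and quality in both lists: D minor.
That gives 1 common triad.

1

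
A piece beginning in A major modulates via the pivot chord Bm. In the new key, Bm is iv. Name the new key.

F# minor

The numeral iv denotes a minor triad on scale degree 4. With B on degree 4, the tonic of the new key is F#.
Degree 4 carries a minor triad in minor keys, so the destination is F# minor.
Check: the diatonic triads of F# minor (natural minor) are F#m (i), G#dim (ii°), A (III), Bm (iv), C#m (v), D (VI), E (VII) — Bm is indeed iv.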